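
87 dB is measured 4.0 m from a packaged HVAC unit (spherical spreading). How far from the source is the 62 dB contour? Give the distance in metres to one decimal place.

71.1 m

For a point source L₁ − L₂ = 20·log₁₀(r₂/r₁), so r₂ = r₁·10^((L₁−L₂)/20).
r₂ = 4.0·10^((87−62)/20) = 4.0·10^(25.0/20) = 71.13 m.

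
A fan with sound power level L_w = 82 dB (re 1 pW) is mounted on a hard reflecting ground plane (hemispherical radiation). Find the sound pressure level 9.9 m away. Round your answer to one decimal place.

The power spreads over a hemisphere of area 2π·r², so L_p = L_w − 10·log₁₀(2π·r²).
2π·r² = 615.8 m², 10·log₁₀ of that is 27.895 dB.
L_p = 82 − 27.895 = 54.11 dB.

54.1 dB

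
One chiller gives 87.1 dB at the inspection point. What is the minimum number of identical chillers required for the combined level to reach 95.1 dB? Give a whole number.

N identical sources give L₁ + 10·log₁₀ N, so require 10·log₁₀ N ≥ 95.1 − 87.1 = 8.0 dB.
N ≥ 10^(8.0/10) = 6.310, so N = 7.

7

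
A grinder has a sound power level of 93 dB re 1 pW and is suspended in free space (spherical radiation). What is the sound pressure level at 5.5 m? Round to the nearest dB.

Free-field spherical radiation: L_p = L_w − 10·log₁₀(4π·r²), r = 5.5 m.
4π·r² = 380.1 m², 10·log₁₀ of that is 25.799 dB.
L_p = 93 − 25.799 = 67.20 dB.

67 dB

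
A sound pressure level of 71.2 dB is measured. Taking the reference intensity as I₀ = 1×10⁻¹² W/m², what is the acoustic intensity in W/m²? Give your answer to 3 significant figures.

I/I₀ = 10^(71.2/10) = 1.318e+07, so I = 1.318e+07 × 10⁻¹² W/m².

1.32e-05 W/m²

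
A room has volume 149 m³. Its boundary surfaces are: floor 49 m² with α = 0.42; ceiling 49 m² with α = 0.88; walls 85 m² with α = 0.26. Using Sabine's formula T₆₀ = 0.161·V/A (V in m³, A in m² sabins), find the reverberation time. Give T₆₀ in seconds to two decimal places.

A = Σ Sᵢαᵢ = 49·0.42 + 49·0.88 + 85·0.26 = 85.80 m².
T₆₀ = 0.161·V/A = 0.161·149/85.80 = 0.280 s.

0.28 s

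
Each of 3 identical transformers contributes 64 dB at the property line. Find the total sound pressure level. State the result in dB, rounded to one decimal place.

68.8 dB

N identical incoherent sources raise the level by 10·log₁₀ N.
L_total = 64 + 10·log₁₀(3) = 64 + 4.771 = 68.77 dB.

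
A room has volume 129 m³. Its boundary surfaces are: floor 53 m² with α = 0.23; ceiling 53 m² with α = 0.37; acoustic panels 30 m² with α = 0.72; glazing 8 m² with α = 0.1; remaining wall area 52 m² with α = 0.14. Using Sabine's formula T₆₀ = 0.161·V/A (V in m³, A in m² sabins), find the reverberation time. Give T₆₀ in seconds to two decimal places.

0.34 s

Summing Sᵢαᵢ: 53·0.23 + 53·0.37 + 30·0.72 + 8·0.1 + 52·0.14 = 61.48 m².
T₆₀ = 0.161 × 129 / 61.48 = 0.338 s.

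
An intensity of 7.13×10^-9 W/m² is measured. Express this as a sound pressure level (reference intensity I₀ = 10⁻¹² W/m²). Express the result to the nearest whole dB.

39 dB

I/I₀ = 7.13×10^-9/10⁻¹² = 7.13×10^3, and L = 10·log₁₀(I/I₀).
L = 10·(0.8531 + 3) = 38.53 dB.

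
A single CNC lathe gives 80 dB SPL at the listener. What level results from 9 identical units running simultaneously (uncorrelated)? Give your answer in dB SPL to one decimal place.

N identical incoherent sources raise the level by 10·log₁₀ N.
L_total = 80 + 10·log₁₀(9) = 80 + 9.542 = 89.54 dB SPL.

89.5 dB SPL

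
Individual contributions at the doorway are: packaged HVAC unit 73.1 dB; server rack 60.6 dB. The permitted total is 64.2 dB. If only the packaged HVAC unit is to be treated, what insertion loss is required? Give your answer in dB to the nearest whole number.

11 dB

Fixed contribution from the other source: Σ 10^(L/10) = 10^(60.6/10) = 1.148e+06 (60.60 dB).
The limit corresponds to 10^(64.2/10) = 2.630e+06; subtracting the fixed part leaves 1.482e+06 for the packaged HVAC unit, i.e. 61.71 dB.
Required insertion loss = 73.1 − 61.71 = 11.39 dB.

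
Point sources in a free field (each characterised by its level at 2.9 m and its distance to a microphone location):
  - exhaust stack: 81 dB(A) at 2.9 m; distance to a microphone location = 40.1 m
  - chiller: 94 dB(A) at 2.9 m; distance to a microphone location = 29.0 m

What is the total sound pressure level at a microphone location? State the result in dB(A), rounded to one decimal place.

74.1 dB(A)

Propagate each source to the receiver with L = L_ref − 20·log₁₀(r/r_ref), then add intensities.
exhaust stack: 81 − 20·log₁₀(40.1/2.9) = 81 − 22.81 = 58.19 dB(A).
chiller: 94 − 20·log₁₀(29.0/2.9) = 94 − 20.00 = 74.00 dB(A).
Σ 10^(L/10) = 2.578e+07 → L_total = 10·log₁₀(2.578e+07) = 74.11 dB(A).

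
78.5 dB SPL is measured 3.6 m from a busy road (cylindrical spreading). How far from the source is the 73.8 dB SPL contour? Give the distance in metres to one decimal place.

The 4.7 dB drop corresponds to a distance ratio of 10^(4.7/10) for a line source.
r₂ = 3.6·10^((78.5−73.8)/10) = 3.6·10^(4.7/10) = 10.62 m.

10.6 m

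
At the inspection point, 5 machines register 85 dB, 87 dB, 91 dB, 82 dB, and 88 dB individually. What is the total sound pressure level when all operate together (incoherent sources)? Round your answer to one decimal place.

94.6 dB

For uncorrelated sources the intensities add, so convert each level to linear form, sum, and take 10·log₁₀ of the total.
Σ 10^(L/10) = 10^(85/10) + 10^(87/10) + 10^(91/10) + 10^(82/10) + 10^(88/10) = 2.866e+09.
L_total = 10·log₁₀(2.866e+09) = 94.57 dB.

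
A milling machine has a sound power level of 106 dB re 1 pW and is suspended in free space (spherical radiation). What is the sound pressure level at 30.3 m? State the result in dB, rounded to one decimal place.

65.4 dB

Free-field spherical radiation: L_p = L_w − 10·log₁₀(4π·r²), r = 30.3 m.
4π·r² = 1.154e+04 m², 10·log₁₀ of that is 40.621 dB.
L_p = 106 − 40.621 = 65.38 dB.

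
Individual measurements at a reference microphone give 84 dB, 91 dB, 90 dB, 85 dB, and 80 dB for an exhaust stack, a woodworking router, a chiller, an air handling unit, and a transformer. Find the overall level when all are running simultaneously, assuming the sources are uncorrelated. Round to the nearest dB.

For uncorrelated sources the intensities add, so convert each level to linear form, sum, and take 10·log₁₀ of the total.
Σ 10^(L/10) = 10^(84/10) + 10^(91/10) + 10^(90/10) + 10^(85/10) + 10^(80/10) = 2.926e+09.
L_total = 10·log₁₀(2.926e+09) = 94.66 dB.

95 dB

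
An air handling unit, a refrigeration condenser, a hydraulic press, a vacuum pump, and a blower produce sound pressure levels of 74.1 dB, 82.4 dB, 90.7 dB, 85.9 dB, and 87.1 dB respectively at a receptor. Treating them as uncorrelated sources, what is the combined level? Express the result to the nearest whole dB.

Incoherent sources combine by intensity addition: L_total = 10·log₁₀(Σ 10^(L_i/10)).
Σ 10^(L/10) = 10^(74.1/10) + 10^(82.4/10) + 10^(90.7/10) + 10^(85.9/10) + 10^(87.1/10) = 2.276e+09.
L_total = 10·log₁₀(2.276e+09) = 93.57 dB.

94 dB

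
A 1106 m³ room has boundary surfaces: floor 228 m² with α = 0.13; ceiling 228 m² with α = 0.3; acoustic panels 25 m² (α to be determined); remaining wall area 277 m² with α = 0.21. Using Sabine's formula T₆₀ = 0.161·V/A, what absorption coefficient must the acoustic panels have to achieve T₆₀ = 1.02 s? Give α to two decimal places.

0.73

Required total absorption A = 0.161·1106/1.02 = 174.57 m².
Absorption from the other surfaces = 228·0.13 + 228·0.3 + 277·0.21 = 156.21 m², so the acoustic panels must supply 18.36 m² over 25 m².
α = 18.36/25 = 0.735.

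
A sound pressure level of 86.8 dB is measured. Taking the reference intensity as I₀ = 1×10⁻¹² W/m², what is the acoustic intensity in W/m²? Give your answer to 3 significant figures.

0.000479 W/m²

I/I₀ = 10^(86.8/10) = 4.786e+08, so I = 4.786e+08 × 10⁻¹² W/m².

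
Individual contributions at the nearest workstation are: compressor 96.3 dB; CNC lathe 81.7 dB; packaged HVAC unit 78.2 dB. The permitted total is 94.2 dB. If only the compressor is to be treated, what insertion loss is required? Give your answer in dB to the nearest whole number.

Fixed contribution from the other sources: Σ 10^(L/10) = 10^(81.7/10) + 10^(78.2/10) = 2.140e+08 (83.30 dB).
The limit corresponds to 10^(94.2/10) = 2.630e+09; subtracting the fixed part leaves 2.416e+09 for the compressor, i.e. 93.83 dB.
Required insertion loss = 96.3 − 93.83 = 2.47 dB.

2 dB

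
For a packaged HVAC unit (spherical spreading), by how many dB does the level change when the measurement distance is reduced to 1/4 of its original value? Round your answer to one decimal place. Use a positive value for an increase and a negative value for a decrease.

+12.0 dB

With spherical spreading the level changes by −20·log₁₀(r₂/r₁).
ΔL = −20·log₁₀(0.25) = +12.04 dB.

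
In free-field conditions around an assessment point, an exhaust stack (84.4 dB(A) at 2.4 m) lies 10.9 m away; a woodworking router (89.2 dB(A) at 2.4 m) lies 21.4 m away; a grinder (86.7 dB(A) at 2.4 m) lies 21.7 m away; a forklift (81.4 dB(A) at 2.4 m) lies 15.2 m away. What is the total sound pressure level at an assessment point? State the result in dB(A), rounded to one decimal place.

75.2 dB(A)

Apply inverse-square spreading to bring every level to the receiver, then sum 10^(L/10).
exhaust stack: 84.4 − 20·log₁₀(10.9/2.4) = 84.4 − 13.14 = 71.26 dB(A).
woodworking router: 89.2 − 20·log₁₀(21.4/2.4) = 89.2 − 19.00 = 70.20 dB(A).
grinder: 86.7 − 20·log₁₀(21.7/2.4) = 86.7 − 19.12 = 67.58 dB(A).
forklift: 81.4 − 20·log₁₀(15.2/2.4) = 81.4 − 16.03 = 65.37 dB(A).
Σ 10^(L/10) = 3.298e+07 → L_total = 10·log₁₀(3.298e+07) = 75.18 dB(A).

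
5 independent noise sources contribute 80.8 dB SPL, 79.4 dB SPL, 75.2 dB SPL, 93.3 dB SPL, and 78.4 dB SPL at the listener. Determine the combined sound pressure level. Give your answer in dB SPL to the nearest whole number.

94 dB SPL

Incoherent sources combine by intensity addition: L_total = 10·log₁₀(Σ 10^(L_i/10)).
Σ 10^(L/10) = 10^(80.8/10) + 10^(79.4/10) + 10^(75.2/10) + 10^(93.3/10) + 10^(78.4/10) = 2.448e+09.
L_total = 10·log₁₀(2.448e+09) = 93.89 dB SPL.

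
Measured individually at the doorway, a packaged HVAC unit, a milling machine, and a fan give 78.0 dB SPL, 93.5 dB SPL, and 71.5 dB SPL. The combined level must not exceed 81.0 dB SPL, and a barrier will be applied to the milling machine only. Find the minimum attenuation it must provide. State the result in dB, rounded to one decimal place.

16.6 dB

The untreated sources together contribute 10^(78.0/10) + 10^(71.5/10) = 7.722e+07, i.e. 78.88 dB SPL.
The limit corresponds to 10^(81.0/10) = 1.259e+08; subtracting the fixed part leaves 4.867e+07 for the milling machine, i.e. 76.87 dB SPL.
So the milling machine must be reduced from 93.5 to 76.87 dB SPL: IL = 16.63 dB.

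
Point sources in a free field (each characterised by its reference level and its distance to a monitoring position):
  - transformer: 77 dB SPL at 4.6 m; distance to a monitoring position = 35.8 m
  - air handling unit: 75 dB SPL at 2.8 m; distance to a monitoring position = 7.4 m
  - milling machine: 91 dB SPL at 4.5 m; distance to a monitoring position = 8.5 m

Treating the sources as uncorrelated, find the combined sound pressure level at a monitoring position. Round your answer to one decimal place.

Apply inverse-square spreading to bring every level to the receiver, then sum 10^(L/10).
transformer: 77 − 20·log₁₀(35.8/4.6) = 77 − 17.82 = 59.18 dB SPL.
air handling unit: 75 − 20·log₁₀(7.4/2.8) = 75 − 8.44 = 66.56 dB SPL.
milling machine: 91 − 20·log₁₀(8.5/4.5) = 91 − 5.52 = 85.48 dB SPL.
Σ 10^(L/10) = 3.582e+08 → L_total = 10·log₁₀(3.582e+08) = 85.54 dB SPL.

85.5 dB SPL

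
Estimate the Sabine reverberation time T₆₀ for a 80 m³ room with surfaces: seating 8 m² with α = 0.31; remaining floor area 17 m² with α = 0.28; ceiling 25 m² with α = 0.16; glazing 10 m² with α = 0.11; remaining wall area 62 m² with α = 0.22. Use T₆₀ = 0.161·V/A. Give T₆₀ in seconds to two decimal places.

Summing Sᵢαᵢ: 8·0.31 + 17·0.28 + 25·0.16 + 10·0.11 + 62·0.22 = 25.98 m².
T₆₀ = 0.161 × 80 / 25.98 = 0.496 s.

0.50 s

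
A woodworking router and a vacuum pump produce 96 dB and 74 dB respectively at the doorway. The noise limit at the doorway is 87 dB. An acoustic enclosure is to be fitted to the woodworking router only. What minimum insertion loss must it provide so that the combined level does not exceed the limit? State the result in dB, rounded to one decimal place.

9.2 dB

Everything except the woodworking router sums to 10^(74/10) = 2.512e+07 in linear terms, 74.00 dB.
The limit corresponds to 10^(87/10) = 5.012e+08; subtracting the fixed part leaves 4.761e+08 for the woodworking router, i.e. 86.78 dB.
Required insertion loss = 96 − 86.78 = 9.22 dB.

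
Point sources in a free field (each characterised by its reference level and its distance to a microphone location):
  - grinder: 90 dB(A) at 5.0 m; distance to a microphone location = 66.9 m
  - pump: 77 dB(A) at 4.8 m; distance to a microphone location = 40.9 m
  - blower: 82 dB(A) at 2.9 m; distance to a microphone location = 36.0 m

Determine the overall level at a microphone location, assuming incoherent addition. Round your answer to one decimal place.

68.6 dB(A)

First find each source's level at the receiver (point-source: −20·log₁₀(r/r_ref)), then combine on an intensity basis.
grinder: 90 − 20·log₁₀(66.9/5.0) = 90 − 22.53 = 67.47 dB(A).
pump: 77 − 20·log₁₀(40.9/4.8) = 77 − 18.61 = 58.39 dB(A).
blower: 82 − 20·log₁₀(36.0/2.9) = 82 − 21.88 = 60.12 dB(A).
Σ 10^(L/10) = 7.305e+06 → L_total = 10·log₁₀(7.305e+06) = 68.64 dB(A).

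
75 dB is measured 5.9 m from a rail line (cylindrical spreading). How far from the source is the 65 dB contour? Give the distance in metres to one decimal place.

59.0 m

The 10.0 dB drop corresponds to a distance ratio of 10^(10.0/10) for a line source.
r₂ = 5.9·10^((75−65)/10) = 5.9·10^(10.0/10) = 59.00 m.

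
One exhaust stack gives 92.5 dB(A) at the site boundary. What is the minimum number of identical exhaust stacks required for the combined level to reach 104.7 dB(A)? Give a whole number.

The shortfall is 104.7 − 92.5 = 12.2 dB, and N units add 10·log₁₀ N, so need 10·log₁₀ N ≥ 12.2.
N ≥ 10^(12.2/10) = 16.596, so N = 17.

17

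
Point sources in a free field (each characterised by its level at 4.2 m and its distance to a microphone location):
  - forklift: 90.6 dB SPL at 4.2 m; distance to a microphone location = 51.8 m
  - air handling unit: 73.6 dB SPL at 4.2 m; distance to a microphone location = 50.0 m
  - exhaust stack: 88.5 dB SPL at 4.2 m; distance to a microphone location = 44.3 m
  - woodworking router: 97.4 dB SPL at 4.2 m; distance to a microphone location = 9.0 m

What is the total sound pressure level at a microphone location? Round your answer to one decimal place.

90.8 dB SPL

Apply inverse-square spreading to bring every level to the receiver, then sum 10^(L/10).
forklift: 90.6 − 20·log₁₀(51.8/4.2) = 90.6 − 21.82 = 68.78 dB SPL.
air handling unit: 73.6 − 20·log₁₀(50.0/4.2) = 73.6 − 21.51 = 52.09 dB SPL.
exhaust stack: 88.5 − 20·log₁₀(44.3/4.2) = 88.5 − 20.46 = 68.04 dB SPL.
woodworking router: 97.4 − 20·log₁₀(9.0/4.2) = 97.4 − 6.62 = 90.78 dB SPL.
Σ 10^(L/10) = 1.211e+09 → L_total = 10·log₁₀(1.211e+09) = 90.83 dB SPL.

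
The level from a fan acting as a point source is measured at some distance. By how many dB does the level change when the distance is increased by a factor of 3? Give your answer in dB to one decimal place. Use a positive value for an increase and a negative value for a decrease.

A point source loses 6 dB per doubling of distance; generally ΔL = −20·log₁₀(r₂/r₁).
ΔL = −20·log₁₀(3) = -9.54 dB.

-9.5 dB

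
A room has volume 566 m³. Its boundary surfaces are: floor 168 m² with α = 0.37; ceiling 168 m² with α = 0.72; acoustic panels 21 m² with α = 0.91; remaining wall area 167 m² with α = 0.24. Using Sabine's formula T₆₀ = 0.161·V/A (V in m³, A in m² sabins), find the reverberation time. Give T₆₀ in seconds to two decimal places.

Total absorption A = 168·0.37 + 168·0.72 + 21·0.91 + 167·0.24 = 242.31 m² sabins.
T₆₀ = 0.161·V/A = 0.161·566/242.31 = 0.376 s.

0.38 s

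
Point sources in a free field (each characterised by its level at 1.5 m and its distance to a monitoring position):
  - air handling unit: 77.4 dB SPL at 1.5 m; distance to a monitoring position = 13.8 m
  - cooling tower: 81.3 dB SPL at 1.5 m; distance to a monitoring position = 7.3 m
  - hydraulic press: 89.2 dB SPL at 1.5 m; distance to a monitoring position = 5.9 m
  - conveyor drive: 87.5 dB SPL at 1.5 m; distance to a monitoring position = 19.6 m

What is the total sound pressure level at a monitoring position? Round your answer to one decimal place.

78.0 dB SPL

Propagate each source to the receiver with L = L_ref − 20·log₁₀(r/r_ref), then add intensities.
air handling unit: 77.4 − 20·log₁₀(13.8/1.5) = 77.4 − 19.28 = 58.12 dB SPL.
cooling tower: 81.3 − 20·log₁₀(7.3/1.5) = 81.3 − 13.74 = 67.56 dB SPL.
hydraulic press: 89.2 − 20·log₁₀(5.9/1.5) = 89.2 − 11.90 = 77.30 dB SPL.
conveyor drive: 87.5 − 20·log₁₀(19.6/1.5) = 87.5 − 22.32 = 65.18 dB SPL.
Σ 10^(L/10) = 6.340e+07 → L_total = 10·log₁₀(6.340e+07) = 78.02 dB SPL.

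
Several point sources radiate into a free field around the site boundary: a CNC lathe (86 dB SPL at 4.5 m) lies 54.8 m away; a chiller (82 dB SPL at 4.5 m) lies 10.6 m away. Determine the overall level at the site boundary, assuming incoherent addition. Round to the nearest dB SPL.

75 dB SPL

First find each source's level at the receiver (point-source: −20·log₁₀(r/r_ref)), then combine on an intensity basis.
CNC lathe: 86 − 20·log₁₀(54.8/4.5) = 86 − 21.71 = 64.29 dB SPL.
chiller: 82 − 20·log₁₀(10.6/4.5) = 82 − 7.44 = 74.56 dB SPL.
Σ 10^(L/10) = 3.125e+07 → L_total = 10·log₁₀(3.125e+07) = 74.95 dB SPL.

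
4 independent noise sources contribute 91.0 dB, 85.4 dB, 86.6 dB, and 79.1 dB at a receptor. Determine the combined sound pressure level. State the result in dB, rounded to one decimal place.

For uncorrelated sources the intensities add, so convert each level to linear form, sum, and take 10·log₁₀ of the total.
Σ 10^(L/10) = 10^(91.0/10) + 10^(85.4/10) + 10^(86.6/10) + 10^(79.1/10) = 2.144e+09.
L_total = 10·log₁₀(2.144e+09) = 93.31 dB.

93.3 dB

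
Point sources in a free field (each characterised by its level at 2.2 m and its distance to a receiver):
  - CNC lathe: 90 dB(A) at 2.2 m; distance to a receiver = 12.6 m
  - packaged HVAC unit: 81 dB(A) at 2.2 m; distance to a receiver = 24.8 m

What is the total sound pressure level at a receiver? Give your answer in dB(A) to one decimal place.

Propagate each source to the receiver with L = L_ref − 20·log₁₀(r/r_ref), then add intensities.
CNC lathe: 90 − 20·log₁₀(12.6/2.2) = 90 − 15.16 = 74.84 dB(A).
packaged HVAC unit: 81 − 20·log₁₀(24.8/2.2) = 81 − 21.04 = 59.96 dB(A).
Σ 10^(L/10) = 3.148e+07 → L_total = 10·log₁₀(3.148e+07) = 74.98 dB(A).

75.0 dB(A)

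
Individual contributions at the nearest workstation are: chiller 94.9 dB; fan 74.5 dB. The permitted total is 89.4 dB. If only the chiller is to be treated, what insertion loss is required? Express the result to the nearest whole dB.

Everything except the chiller sums to 10^(74.5/10) = 2.818e+07 in linear terms, 74.50 dB.
To meet 89.4 dB overall, the treated chiller may contribute at most 10^(89.4/10) − 2.818e+07 = 8.428e+08, i.e. 89.26 dB.
So the chiller must be reduced from 94.9 to 89.26 dB: IL = 5.64 dB.

6 dB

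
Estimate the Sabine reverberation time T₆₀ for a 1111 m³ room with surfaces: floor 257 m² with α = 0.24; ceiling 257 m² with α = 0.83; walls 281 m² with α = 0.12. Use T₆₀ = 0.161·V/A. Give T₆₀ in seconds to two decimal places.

0.58 s

Summing Sᵢαᵢ: 257·0.24 + 257·0.83 + 281·0.12 = 308.71 m².
T₆₀ = 0.161 × 1111 / 308.71 = 0.579 s.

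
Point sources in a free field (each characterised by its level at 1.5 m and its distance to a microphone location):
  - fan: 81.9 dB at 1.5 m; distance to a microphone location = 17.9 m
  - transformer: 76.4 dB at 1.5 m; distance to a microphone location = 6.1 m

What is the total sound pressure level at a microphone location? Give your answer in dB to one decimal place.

Apply inverse-square spreading to bring every level to the receiver, then sum 10^(L/10).
fan: 81.9 − 20·log₁₀(17.9/1.5) = 81.9 − 21.54 = 60.36 dB.
transformer: 76.4 − 20·log₁₀(6.1/1.5) = 76.4 − 12.18 = 64.22 dB.
Σ 10^(L/10) = 3.727e+06 → L_total = 10·log₁₀(3.727e+06) = 65.71 dB.

65.7 dB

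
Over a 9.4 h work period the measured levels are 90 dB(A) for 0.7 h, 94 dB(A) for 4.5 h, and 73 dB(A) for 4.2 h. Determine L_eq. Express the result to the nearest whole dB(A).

Weight each interval's intensity by its duration and average over T = 9.4 h:
Σ tᵢ·10^(Lᵢ/10) = 0.7·10^(90/10) + 4.5·10^(94/10) + 4.2·10^(73/10) = 1.209e+10.
L_eq = 10·log₁₀(1.209e+10/9.4) = 91.09 dB(A).

91 dB(A)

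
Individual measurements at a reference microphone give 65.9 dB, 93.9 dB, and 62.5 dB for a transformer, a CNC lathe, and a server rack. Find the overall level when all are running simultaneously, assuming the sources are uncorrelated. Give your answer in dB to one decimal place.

Incoherent sources combine by intensity addition: L_total = 10·log₁₀(Σ 10^(L_i/10)).
Σ 10^(L/10) = 10^(65.9/10) + 10^(93.9/10) + 10^(62.5/10) = 2.460e+09.
L_total = 10·log₁₀(2.460e+09) = 93.91 dB.

93.9 dB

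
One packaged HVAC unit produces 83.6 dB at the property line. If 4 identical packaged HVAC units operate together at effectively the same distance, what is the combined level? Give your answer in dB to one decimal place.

N identical incoherent sources raise the level by 10·log₁₀ N.
L_total = 83.6 + 10·log₁₀(4) = 83.6 + 6.021 = 89.62 dB.

89.6 dB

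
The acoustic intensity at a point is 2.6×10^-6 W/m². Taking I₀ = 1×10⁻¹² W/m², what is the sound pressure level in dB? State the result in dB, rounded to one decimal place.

L = 10·log₁₀(I/I₀) = 10·log₁₀(2.6×10^-6/10⁻¹²) = 10·log₁₀(2.6×10^6).
L = 10·(0.4150 + 6) = 64.15 dB.

64.1 dB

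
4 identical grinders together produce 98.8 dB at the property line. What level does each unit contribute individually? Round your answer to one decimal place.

4 equal contributions raise the level by 10·log₁₀ 4 = 6.021 dB, so each unit alone gives 98.8 − 6.021.

92.8 dB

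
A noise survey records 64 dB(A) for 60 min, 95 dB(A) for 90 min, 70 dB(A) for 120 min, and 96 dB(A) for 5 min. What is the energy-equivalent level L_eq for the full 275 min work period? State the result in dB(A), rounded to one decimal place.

90.5 dB(A)

L_eq = 10·log₁₀[(1/T)·Σ tᵢ·10^(Lᵢ/10)] with T = 275 min.
Σ tᵢ·10^(Lᵢ/10) = 60·10^(64/10) + 90·10^(95/10) + 120·10^(70/10) + 5·10^(96/10) = 3.059e+11.
L_eq = 10·log₁₀(3.059e+11/275) = 90.46 dB(A).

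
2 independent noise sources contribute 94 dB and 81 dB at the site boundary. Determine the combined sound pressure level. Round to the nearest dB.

94 dB

Incoherent sources combine by intensity addition: L_total = 10·log₁₀(Σ 10^(L_i/10)).
Σ 10^(L/10) = 10^(94/10) + 10^(81/10) = 2.638e+09.
L_total = 10·log₁₀(2.638e+09) = 94.21 dB.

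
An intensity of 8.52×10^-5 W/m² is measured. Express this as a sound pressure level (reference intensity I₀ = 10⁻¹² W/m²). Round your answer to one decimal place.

Dividing by I₀ shifts the exponent by 12: I/I₀ = 8.52×10^7.
L = 10·(0.9304 + 7) = 79.30 dB.

79.3 dB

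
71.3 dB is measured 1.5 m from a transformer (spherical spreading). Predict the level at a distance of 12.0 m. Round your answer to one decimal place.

Spherical spreading from a point source gives a 20·log₁₀(r₂/r₁) drop.
L₂ = 71.3 − 20·log₁₀(12.0/1.5) = 71.3 − 18.062 = 53.24 dB.

53.2 dB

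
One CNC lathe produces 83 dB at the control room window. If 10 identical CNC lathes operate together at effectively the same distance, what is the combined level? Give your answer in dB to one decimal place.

With 10 equal, uncorrelated contributions the intensity is 10× that of one unit, giving a rise of 10·log₁₀ 10.
L_total = 83 + 10·log₁₀(10) = 83 + 10.000 = 93.00 dB.

93.0 dB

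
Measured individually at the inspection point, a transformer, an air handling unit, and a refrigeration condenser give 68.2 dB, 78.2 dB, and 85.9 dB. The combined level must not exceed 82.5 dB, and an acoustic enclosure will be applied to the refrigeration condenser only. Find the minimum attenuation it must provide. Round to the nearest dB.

6 dB

Fixed contribution from the other sources: Σ 10^(L/10) = 10^(68.2/10) + 10^(78.2/10) = 7.268e+07 (78.61 dB).
The limit corresponds to 10^(82.5/10) = 1.778e+08; subtracting the fixed part leaves 1.052e+08 for the refrigeration condenser, i.e. 80.22 dB.
So the refrigeration condenser must be reduced from 85.9 to 80.22 dB: IL = 5.68 dB.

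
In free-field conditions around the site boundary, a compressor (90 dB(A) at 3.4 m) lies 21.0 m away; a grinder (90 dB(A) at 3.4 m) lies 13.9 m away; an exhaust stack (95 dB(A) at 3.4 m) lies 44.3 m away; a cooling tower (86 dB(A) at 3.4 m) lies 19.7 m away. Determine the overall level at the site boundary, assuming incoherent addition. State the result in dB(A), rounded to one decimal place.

80.7 dB(A)

Propagate each source to the receiver with L = L_ref − 20·log₁₀(r/r_ref), then add intensities.
compressor: 90 − 20·log₁₀(21.0/3.4) = 90 − 15.81 = 74.19 dB(A).
grinder: 90 − 20·log₁₀(13.9/3.4) = 90 − 12.23 = 77.77 dB(A).
exhaust stack: 95 − 20·log₁₀(44.3/3.4) = 95 − 22.30 = 72.70 dB(A).
cooling tower: 86 − 20·log₁₀(19.7/3.4) = 86 − 15.26 = 70.74 dB(A).
Σ 10^(L/10) = 1.165e+08 → L_total = 10·log₁₀(1.165e+08) = 80.66 dB(A).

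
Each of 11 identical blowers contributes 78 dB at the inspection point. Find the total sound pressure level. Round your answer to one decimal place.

88.4 dB

N identical incoherent sources raise the level by 10·log₁₀ N.
L_total = 78 + 10·log₁₀(11) = 78 + 10.414 = 88.41 dB.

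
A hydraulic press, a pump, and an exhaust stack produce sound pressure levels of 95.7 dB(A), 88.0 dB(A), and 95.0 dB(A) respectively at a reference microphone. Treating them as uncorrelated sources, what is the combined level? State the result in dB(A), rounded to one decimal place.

98.8 dB(A)

Incoherent sources combine by intensity addition: L_total = 10·log₁₀(Σ 10^(L_i/10)).
Σ 10^(L/10) = 10^(95.7/10) + 10^(88.0/10) + 10^(95.0/10) = 7.509e+09.
L_total = 10·log₁₀(7.509e+09) = 98.76 dB(A).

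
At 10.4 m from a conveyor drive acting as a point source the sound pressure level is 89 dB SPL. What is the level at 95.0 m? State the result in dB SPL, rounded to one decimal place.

Spherical spreading from a point source gives a 20·log₁₀(r₂/r₁) drop.
L₂ = 89 − 20·log₁₀(95.0/10.4) = 89 − 19.214 = 69.79 dB SPL.

69.8 dB SPL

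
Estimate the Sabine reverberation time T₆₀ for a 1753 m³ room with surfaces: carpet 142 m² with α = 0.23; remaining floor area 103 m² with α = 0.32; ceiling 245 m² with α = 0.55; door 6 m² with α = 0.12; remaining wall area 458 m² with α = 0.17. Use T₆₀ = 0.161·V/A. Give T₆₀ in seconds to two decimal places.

1.01 s

Summing Sᵢαᵢ: 142·0.23 + 103·0.32 + 245·0.55 + 6·0.12 + 458·0.17 = 278.95 m².
T₆₀ = 0.161·V/A = 0.161·1753/278.95 = 1.012 s.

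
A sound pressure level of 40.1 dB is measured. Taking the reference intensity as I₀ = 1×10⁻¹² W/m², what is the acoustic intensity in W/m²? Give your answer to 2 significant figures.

1.0e-08 W/m²

I = I₀·10^(L/10) = 10⁻¹² × 10^(40.1/10) = 10^(-7.990).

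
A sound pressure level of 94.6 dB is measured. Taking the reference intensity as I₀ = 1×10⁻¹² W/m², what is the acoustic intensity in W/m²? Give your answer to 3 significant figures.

L = 10·log₁₀(I/I₀) ⇒ I = I₀·10^(L/10) = 10⁻¹² × 10^9.46.

0.00288 W/m²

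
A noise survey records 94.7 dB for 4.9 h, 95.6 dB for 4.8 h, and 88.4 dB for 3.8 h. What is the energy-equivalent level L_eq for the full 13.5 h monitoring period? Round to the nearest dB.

94 dB

L_eq = 10·log₁₀[(1/T)·Σ tᵢ·10^(Lᵢ/10)] with T = 13.5 h.
Σ tᵢ·10^(Lᵢ/10) = 4.9·10^(94.7/10) + 4.8·10^(95.6/10) + 3.8·10^(88.4/10) = 3.452e+10.
L_eq = 10·log₁₀(3.452e+10/13.5) = 94.08 dB.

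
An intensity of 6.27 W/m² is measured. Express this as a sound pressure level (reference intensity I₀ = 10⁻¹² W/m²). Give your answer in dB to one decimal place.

128.0 dB

L = 10·log₁₀(I/I₀) = 10·log₁₀(6.27/10⁻¹²) = 10·log₁₀(6.27×10^12).
L = 10·(0.7973 + 12) = 127.97 dB.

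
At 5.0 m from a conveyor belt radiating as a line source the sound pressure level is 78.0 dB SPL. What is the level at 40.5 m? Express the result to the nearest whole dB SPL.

69 dB SPL

For a line source, L₂ = L₁ − 10·log₁₀(r₂/r₁).
L₂ = 78.0 − 10·log₁₀(40.5/5.0) = 78.0 − 9.085 = 68.92 dB SPL.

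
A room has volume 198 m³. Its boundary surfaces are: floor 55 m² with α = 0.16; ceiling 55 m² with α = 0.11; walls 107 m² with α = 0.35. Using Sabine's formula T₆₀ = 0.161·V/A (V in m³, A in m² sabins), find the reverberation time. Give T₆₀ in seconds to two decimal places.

0.61 s

Total absorption A = 55·0.16 + 55·0.11 + 107·0.35 = 52.30 m² sabins.
T₆₀ = 0.161·V/A = 0.161·198/52.30 = 0.610 s.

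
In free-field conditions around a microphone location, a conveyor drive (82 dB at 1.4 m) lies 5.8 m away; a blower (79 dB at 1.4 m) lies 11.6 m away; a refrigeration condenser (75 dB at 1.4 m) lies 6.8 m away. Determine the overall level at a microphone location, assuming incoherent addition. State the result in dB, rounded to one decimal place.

First find each source's level at the receiver (point-source: −20·log₁₀(r/r_ref)), then combine on an intensity basis.
conveyor drive: 82 − 20·log₁₀(5.8/1.4) = 82 − 12.35 = 69.65 dB.
blower: 79 − 20·log₁₀(11.6/1.4) = 79 − 18.37 = 60.63 dB.
refrigeration condenser: 75 − 20·log₁₀(6.8/1.4) = 75 − 13.73 = 61.27 dB.
Σ 10^(L/10) = 1.173e+07 → L_total = 10·log₁₀(1.173e+07) = 70.69 dB.

70.7 dB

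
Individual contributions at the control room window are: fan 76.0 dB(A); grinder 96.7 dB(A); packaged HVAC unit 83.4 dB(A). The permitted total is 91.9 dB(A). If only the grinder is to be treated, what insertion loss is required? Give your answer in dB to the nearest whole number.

The untreated sources together contribute 10^(76.0/10) + 10^(83.4/10) = 2.586e+08, i.e. 84.13 dB(A).
To meet 91.9 dB(A) overall, the treated grinder may contribute at most 10^(91.9/10) − 2.586e+08 = 1.290e+09, i.e. 91.11 dB(A).
Required insertion loss = 96.7 − 91.11 = 5.59 dB.

6 dB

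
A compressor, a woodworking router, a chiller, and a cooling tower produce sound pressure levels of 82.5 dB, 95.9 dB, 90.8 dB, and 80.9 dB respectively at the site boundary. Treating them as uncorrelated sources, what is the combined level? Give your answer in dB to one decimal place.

97.3 dB

For uncorrelated sources the intensities add, so convert each level to linear form, sum, and take 10·log₁₀ of the total.
Σ 10^(L/10) = 10^(82.5/10) + 10^(95.9/10) + 10^(90.8/10) + 10^(80.9/10) = 5.394e+09.
L_total = 10·log₁₀(5.394e+09) = 97.32 dB.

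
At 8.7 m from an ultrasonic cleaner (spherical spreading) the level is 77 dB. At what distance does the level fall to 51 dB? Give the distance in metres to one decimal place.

For a point source L₁ − L₂ = 20·log₁₀(r₂/r₁), so r₂ = r₁·10^((L₁−L₂)/20).
r₂ = 8.7·10^((77−51)/20) = 8.7·10^(26.0/20) = 173.59 m.

173.6 m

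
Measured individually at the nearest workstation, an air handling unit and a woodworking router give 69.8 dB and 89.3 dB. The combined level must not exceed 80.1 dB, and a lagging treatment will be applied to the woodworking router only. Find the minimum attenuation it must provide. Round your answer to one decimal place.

Everything except the woodworking router sums to 10^(69.8/10) = 9.550e+06 in linear terms, 69.80 dB.
The limit corresponds to 10^(80.1/10) = 1.023e+08; subtracting the fixed part leaves 9.278e+07 for the woodworking router, i.e. 79.67 dB.
So the woodworking router must be reduced from 89.3 to 79.67 dB: IL = 9.63 dB.

9.6 dB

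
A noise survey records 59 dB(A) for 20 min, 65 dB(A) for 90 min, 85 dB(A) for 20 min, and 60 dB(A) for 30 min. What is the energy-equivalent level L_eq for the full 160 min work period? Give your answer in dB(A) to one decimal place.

The energy average is taken in the linear domain: L_eq = 10·log₁₀[(Σ tᵢ·10^(Lᵢ/10))/T], T = 160 min.
Σ tᵢ·10^(Lᵢ/10) = 20·10^(59/10) + 90·10^(65/10) + 20·10^(85/10) + 30·10^(60/10) = 6.655e+09.
L_eq = 10·log₁₀(6.655e+09/160) = 76.19 dB(A).

76.2 dB(A)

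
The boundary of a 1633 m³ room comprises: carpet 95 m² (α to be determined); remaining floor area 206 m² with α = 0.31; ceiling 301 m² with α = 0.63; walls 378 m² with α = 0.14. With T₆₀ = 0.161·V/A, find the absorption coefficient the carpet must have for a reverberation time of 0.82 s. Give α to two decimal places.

From T₆₀ = 0.161·V/A, the target T₆₀ = 0.82 s needs A = 0.161·1633/0.82 = 320.63 m².
Absorption from the other surfaces = 206·0.31 + 301·0.63 + 378·0.14 = 306.41 m², so the carpet must supply 14.22 m² over 95 m².
α = 14.22/95 = 0.150.

0.15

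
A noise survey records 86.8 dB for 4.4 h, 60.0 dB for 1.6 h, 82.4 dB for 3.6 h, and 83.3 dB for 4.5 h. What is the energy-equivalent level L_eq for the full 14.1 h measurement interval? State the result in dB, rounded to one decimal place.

Weight each interval's intensity by its duration and average over T = 14.1 h:
Σ tᵢ·10^(Lᵢ/10) = 4.4·10^(86.8/10) + 1.6·10^(60.0/10) + 3.6·10^(82.4/10) + 4.5·10^(83.3/10) = 3.695e+09.
L_eq = 10·log₁₀(3.695e+09/14.1) = 84.18 dB.

84.2 dB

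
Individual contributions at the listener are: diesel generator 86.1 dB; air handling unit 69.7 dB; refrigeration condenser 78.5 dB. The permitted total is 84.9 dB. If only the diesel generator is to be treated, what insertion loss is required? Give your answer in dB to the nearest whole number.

3 dB

Everything except the diesel generator sums to 10^(69.7/10) + 10^(78.5/10) = 8.013e+07 in linear terms, 79.04 dB.
The limit corresponds to 10^(84.9/10) = 3.090e+08; subtracting the fixed part leaves 2.289e+08 for the diesel generator, i.e. 83.60 dB.
So the diesel generator must be reduced from 86.1 to 83.60 dB: IL = 2.50 dB.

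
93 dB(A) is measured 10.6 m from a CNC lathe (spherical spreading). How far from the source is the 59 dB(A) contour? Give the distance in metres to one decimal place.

Point-source spreading drops the level by 20·log₁₀(r₂/r₁); inverting, r₂/r₁ = 10^(ΔL/20).
r₂ = 10.6·10^((93−59)/20) = 10.6·10^(34.0/20) = 531.26 m.

531.3 m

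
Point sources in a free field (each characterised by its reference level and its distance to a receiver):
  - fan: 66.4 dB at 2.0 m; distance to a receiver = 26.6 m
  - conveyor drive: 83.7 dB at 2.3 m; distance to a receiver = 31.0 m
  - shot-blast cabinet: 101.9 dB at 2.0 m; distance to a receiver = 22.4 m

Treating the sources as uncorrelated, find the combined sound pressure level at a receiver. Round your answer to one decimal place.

Apply inverse-square spreading to bring every level to the receiver, then sum 10^(L/10).
fan: 66.4 − 20·log₁₀(26.6/2.0) = 66.4 − 22.48 = 43.92 dB.
conveyor drive: 83.7 − 20·log₁₀(31.0/2.3) = 83.7 − 22.59 = 61.11 dB.
shot-blast cabinet: 101.9 − 20·log₁₀(22.4/2.0) = 101.9 − 20.98 = 80.92 dB.
Σ 10^(L/10) = 1.248e+08 → L_total = 10·log₁₀(1.248e+08) = 80.96 dB.

81.0 dB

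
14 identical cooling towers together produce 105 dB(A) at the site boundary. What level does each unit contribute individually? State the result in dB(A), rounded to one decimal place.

93.5 dB(A)

14 equal contributions raise the level by 10·log₁₀ 14 = 11.461 dB, so each unit alone gives 105 − 11.461.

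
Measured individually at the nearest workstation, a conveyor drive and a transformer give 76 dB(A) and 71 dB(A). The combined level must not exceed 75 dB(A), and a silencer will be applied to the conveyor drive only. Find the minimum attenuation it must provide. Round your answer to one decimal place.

3.2 dB

The untreated sources together contribute 10^(71/10) = 1.259e+07, i.e. 71.00 dB(A).
To meet 75 dB(A) overall, the treated conveyor drive may contribute at most 10^(75/10) − 1.259e+07 = 1.903e+07, i.e. 72.80 dB(A).
Required insertion loss = 76 − 72.80 = 3.20 dB.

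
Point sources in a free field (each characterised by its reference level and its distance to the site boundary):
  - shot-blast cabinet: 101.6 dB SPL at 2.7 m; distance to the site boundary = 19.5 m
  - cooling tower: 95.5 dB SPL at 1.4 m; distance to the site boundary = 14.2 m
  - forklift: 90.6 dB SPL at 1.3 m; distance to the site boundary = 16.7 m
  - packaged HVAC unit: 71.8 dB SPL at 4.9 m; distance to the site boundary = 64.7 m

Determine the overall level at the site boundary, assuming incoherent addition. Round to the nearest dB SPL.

85 dB SPL

First find each source's level at the receiver (point-source: −20·log₁₀(r/r_ref)), then combine on an intensity basis.
shot-blast cabinet: 101.6 − 20·log₁₀(19.5/2.7) = 101.6 − 17.17 = 84.43 dB SPL.
cooling tower: 95.5 − 20·log₁₀(14.2/1.4) = 95.5 − 20.12 = 75.38 dB SPL.
forklift: 90.6 − 20·log₁₀(16.7/1.3) = 90.6 − 22.18 = 68.42 dB SPL.
packaged HVAC unit: 71.8 − 20·log₁₀(64.7/4.9) = 71.8 − 22.41 = 49.39 dB SPL.
Σ 10^(L/10) = 3.186e+08 → L_total = 10·log₁₀(3.186e+08) = 85.03 dB SPL.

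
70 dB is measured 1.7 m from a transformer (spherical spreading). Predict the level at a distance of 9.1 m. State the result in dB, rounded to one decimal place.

55.4 dB

For a point source, L₂ = L₁ − 20·log₁₀(r₂/r₁).
L₂ = 70 − 20·log₁₀(9.1/1.7) = 70 − 14.572 = 55.43 dB.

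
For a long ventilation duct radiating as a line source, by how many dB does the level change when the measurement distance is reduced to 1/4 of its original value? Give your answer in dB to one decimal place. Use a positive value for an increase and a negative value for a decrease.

With cylindrical spreading the level changes by −10·log₁₀(r₂/r₁).
ΔL = −10·log₁₀(0.25) = +6.02 dB.

+6.0 dB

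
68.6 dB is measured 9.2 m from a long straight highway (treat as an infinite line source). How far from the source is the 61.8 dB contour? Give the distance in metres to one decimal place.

The 6.8 dB drop corresponds to a distance ratio of 10^(6.8/10) for a line source.
r₂ = 9.2·10^((68.6−61.8)/10) = 9.2·10^(6.8/10) = 44.03 m.

44.0 m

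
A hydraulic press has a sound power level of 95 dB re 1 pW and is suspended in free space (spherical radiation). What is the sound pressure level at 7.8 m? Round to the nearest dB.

66 dB

Free-field spherical radiation: L_p = L_w − 10·log₁₀(4π·r²), r = 7.8 m.
4π·r² = 764.5 m², 10·log₁₀ of that is 28.834 dB.
L_p = 95 − 28.834 = 66.17 dB.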